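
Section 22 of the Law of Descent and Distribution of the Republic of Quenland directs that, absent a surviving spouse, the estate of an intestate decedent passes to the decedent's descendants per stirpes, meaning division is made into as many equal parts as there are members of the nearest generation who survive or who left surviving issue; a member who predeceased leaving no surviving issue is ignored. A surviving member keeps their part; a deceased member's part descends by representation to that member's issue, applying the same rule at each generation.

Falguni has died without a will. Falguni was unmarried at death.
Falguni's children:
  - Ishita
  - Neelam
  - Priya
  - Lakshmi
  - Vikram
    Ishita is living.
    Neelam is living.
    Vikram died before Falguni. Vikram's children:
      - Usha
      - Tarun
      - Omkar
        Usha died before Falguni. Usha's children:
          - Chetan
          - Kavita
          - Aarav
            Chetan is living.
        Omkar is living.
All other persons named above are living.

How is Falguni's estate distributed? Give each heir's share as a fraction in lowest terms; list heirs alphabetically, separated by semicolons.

There is no surviving spouse, so the entire estate passes to Falguni's descendants per stirpes.
The estate is divided into 5 equal shares of 1/5 among Ishita, Neelam, Priya, Lakshmi, Vikram.
Ishita is living and takes 1/5.
Neelam is living and takes 1/5.
Priya is living and takes 1/5.
Lakshmi is living and takes 1/5.
Vikram predeceased; the 1/5 allotted to Vikram's branch passes to Vikram's issue by representation.
The 1/5 is divided into 3 equal shares of 1/15 among Usha, Tarun, Omkar.
Usha predeceased; the 1/15 allotted to Usha's branch passes to Usha's issue by representation.
The 1/15 is divided into 3 equal shares of 1/45 among Chetan, Kavita, Aarav.
Chetan is living and takes 1/45.
Kavita is living and takes 1/45.
Aarav is living and takes 1/45.
Tarun is living and takes 1/15.
Omkar is living and takes 1/15.

Aarav 1/45; Chetan 1/45; Ishita 1/5; Kavita 1/45; Lakshmi 1/5; Neelam 1/5; Omkar 1/15; Priya 1/5; Tarun 1/15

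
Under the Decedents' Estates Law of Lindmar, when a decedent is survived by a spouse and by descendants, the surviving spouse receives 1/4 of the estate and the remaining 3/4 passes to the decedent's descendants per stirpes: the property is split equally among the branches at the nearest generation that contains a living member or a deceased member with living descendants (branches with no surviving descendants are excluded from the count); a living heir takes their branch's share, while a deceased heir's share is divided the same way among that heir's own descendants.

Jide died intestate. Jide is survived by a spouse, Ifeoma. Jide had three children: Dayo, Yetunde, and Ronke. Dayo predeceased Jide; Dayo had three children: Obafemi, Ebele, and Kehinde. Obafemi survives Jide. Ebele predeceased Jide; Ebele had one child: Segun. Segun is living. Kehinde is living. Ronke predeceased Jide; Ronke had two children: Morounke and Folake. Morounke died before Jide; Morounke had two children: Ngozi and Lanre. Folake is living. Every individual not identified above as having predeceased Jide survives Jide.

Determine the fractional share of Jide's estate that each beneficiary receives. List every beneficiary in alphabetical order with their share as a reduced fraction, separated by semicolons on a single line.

Ifeoma, as surviving spouse, takes 1/4.
The remaining 3/4 passes to Jide's descendants per stirpes.
The 3/4 is divided into 3 equal shares of 1/4 among Dayo, Yetunde, Ronke.
Dayo predeceased; the 1/4 allotted to Dayo's branch passes to Dayo's issue by representation.
The 1/4 is divided into 3 equal shares of 1/12 among Obafemi, Ebele, Kehinde.
Obafemi is living and takes 1/12.
Ebele predeceased; the 1/12 allotted to Ebele's branch passes to Ebele's issue by representation.
Segun is the sole taker at this level and receives the full 1/12.
Kehinde is living and takes 1/12.
Yetunde is living and takes 1/4.
Ronke predeceased; the 1/4 allotted to Ronke's branch passes to Ronke's issue by representation.
The 1/4 is divided into 2 equal shares of 1/8 among Morounke, Folake.
Morounke predeceased; the 1/8 allotted to Morounke's branch passes to Morounke's issue by representation.
The 1/8 is divided into 2 equal shares of 1/16 among Ngozi, Lanre.
Ngozi is living and takes 1/16.
Lanre is living and takes 1/16.
Folake is living and takes 1/8.

Folake 1/8; Ifeoma 1/4; Kehinde 1/12; Lanre 1/16; Ngozi 1/16; Obafemi 1/12; Segun 1/12; Yetunde 1/4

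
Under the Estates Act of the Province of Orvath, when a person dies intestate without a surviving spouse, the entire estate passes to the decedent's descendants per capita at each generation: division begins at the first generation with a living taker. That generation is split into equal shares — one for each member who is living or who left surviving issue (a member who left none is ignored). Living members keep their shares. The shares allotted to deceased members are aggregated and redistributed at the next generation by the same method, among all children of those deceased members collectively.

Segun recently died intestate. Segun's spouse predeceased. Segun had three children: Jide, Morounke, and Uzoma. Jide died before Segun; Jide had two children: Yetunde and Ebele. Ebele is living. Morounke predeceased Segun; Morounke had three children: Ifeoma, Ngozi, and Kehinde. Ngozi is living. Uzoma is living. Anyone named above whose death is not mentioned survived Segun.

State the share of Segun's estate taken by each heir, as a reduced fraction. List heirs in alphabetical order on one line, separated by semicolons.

There is no surviving spouse, so the entire estate passes to Segun's descendants per capita at each generation.
At generation 1 (Jide, Morounke, Uzoma) there are 3 shares of (1)/3 = 1/3 each.
Living: Uzoma — each takes 1/3.
Deceased: Jide and Morounke. Their combined 2/3 is pooled and carried to generation 2.
At generation 2 (Yetunde, Ebele, Ifeoma, Ngozi, Kehinde) there are 5 shares of (2/3)/5 = 2/15 each.
Living: Yetunde, Ebele, Ifeoma, Ngozi, and Kehinde — each takes 2/15.

Ebele 2/15; Ifeoma 2/15; Kehinde 2/15; Ngozi 2/15; Uzoma 1/3; Yetunde 2/15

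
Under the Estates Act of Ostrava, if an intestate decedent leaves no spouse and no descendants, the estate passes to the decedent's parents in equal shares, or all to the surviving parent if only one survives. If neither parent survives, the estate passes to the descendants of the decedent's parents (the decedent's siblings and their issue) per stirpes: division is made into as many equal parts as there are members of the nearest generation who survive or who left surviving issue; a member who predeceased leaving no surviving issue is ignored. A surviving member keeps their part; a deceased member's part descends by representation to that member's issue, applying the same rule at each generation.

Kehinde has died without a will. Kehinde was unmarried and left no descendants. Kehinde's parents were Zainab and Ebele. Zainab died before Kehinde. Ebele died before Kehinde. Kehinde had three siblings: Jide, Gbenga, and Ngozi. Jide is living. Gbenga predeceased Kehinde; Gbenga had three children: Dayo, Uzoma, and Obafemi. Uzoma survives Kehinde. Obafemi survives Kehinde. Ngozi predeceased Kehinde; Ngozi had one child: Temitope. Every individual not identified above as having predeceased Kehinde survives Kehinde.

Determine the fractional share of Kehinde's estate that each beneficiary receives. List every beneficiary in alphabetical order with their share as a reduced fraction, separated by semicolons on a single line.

Neither parent survives and there are no descendants, so the estate passes to Kehinde's siblings and their issue per stirpes.
The estate is divided into 3 equal shares of 1/3 among Jide, Gbenga, Ngozi.
Jide is living and takes 1/3.
Gbenga predeceased; the 1/3 allotted to Gbenga's branch passes to Gbenga's issue by representation.
The 1/3 is divided into 3 equal shares of 1/9 among Dayo, Uzoma, Obafemi.
Dayo is living and takes 1/9.
Uzoma is living and takes 1/9.
Obafemi is living and takes 1/9.
Ngozi predeceased; the 1/3 allotted to Ngozi's branch passes to Ngozi's issue by representation.
Temitope is the sole taker at this level and receives the full 1/3.

Dayo 1/9; Jide 1/3; Obafemi 1/9; Temitope 1/3; Uzoma 1/9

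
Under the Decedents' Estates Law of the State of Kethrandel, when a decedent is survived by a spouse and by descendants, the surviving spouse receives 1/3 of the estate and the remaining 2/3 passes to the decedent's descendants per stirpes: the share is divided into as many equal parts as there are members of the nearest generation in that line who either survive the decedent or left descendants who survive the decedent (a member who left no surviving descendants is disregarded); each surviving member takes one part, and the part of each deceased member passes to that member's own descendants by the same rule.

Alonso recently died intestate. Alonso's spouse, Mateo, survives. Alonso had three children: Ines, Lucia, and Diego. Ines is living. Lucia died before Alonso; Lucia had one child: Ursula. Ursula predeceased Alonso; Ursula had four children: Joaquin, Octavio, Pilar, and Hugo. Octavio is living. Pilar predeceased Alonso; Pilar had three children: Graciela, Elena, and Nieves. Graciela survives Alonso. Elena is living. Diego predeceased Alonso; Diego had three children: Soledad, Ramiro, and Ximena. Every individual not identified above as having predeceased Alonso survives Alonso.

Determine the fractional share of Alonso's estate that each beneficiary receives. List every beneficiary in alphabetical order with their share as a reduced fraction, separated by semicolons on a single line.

Elena 1/54; Graciela 1/54; Hugo 1/18; Ines 2/9; Joaquin 1/18; Mateo 1/3; Nieves 1/54; Octavio 1/18; Ramiro 2/27; Soledad 2/27; Ximena 2/27

Mateo, as surviving spouse, takes 1/3.
The remaining 2/3 passes to Alonso's descendants per stirpes.
The 2/3 is divided into 3 equal shares of 2/9 among Ines, Lucia, Diego.
Ines is living and takes 2/9.
Lucia predeceased; the 2/9 allotted to Lucia's branch passes to Lucia's issue by representation.
Ursula's line is the sole branch at this level, so the full 2/9 passes to Ursula's issue by representation.
The 2/9 is divided into 4 equal shares of 1/18 among Joaquin, Octavio, Pilar, Hugo.
Joaquin is living and takes 1/18.
Octavio is living and takes 1/18.
Pilar predeceased; the 1/18 allotted to Pilar's branch passes to Pilar's issue by representation.
The 1/18 is divided into 3 equal shares of 1/54 among Graciela, Elena, Nieves.
Graciela is living and takes 1/54.
Elena is living and takes 1/54.
Nieves is living and takes 1/54.
Hugo is living and takes 1/18.
Diego predeceased; the 2/9 allotted to Diego's branch passes to Diego's issue by representation.
The 2/9 is divided into 3 equal shares of 2/27 among Soledad, Ramiro, Ximena.
Soledad is living and takes 2/27.
Ramiro is living and takes 2/27.
Ximena is living and takes 2/27.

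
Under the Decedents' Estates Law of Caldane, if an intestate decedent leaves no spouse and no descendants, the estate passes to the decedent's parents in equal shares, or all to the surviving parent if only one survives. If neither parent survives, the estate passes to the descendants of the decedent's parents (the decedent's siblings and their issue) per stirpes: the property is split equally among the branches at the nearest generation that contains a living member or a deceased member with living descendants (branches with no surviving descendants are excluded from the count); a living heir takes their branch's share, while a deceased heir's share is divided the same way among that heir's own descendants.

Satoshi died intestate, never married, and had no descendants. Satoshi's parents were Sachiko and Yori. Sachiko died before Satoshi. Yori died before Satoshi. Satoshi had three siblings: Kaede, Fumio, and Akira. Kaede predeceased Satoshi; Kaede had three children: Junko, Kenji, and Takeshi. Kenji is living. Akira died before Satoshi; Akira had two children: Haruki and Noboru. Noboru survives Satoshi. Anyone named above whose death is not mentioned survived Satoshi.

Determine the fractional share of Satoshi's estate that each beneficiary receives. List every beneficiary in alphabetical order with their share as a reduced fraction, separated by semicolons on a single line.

Fumio 1/3; Haruki 1/6; Junko 1/9; Kenji 1/9; Noboru 1/6; Takeshi 1/9

Neither parent survives and there are no descendants, so the estate passes to Satoshi's siblings and their issue per stirpes.
The estate is divided into 3 equal shares of 1/3 among Kaede, Fumio, Akira.
Kaede predeceased; the 1/3 allotted to Kaede's branch passes to Kaede's issue by representation.
The 1/3 is divided into 3 equal shares of 1/9 among Junko, Kenji, Takeshi.
Junko is living and takes 1/9.
Kenji is living and takes 1/9.
Takeshi is living and takes 1/9.
Fumio is living and takes 1/3.
Akira predeceased; the 1/3 allotted to Akira's branch passes to Akira's issue by representation.
The 1/3 is divided into 2 equal shares of 1/6 among Haruki, Noboru.
Haruki is living and takes 1/6.
Noboru is living and takes 1/6.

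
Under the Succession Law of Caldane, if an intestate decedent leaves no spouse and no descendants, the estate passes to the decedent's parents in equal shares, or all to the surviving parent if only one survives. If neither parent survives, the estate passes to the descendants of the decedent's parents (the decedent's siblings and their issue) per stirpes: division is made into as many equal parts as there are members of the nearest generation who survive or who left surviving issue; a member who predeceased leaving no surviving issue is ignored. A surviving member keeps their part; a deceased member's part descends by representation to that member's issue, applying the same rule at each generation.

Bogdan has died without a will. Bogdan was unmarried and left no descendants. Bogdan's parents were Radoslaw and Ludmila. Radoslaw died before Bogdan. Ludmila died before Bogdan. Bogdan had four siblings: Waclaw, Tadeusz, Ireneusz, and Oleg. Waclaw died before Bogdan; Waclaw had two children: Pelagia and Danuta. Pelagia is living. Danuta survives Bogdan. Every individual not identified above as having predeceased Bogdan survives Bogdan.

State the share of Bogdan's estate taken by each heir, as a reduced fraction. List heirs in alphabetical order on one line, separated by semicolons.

Neither parent survives and there are no descendants, so the estate passes to Bogdan's siblings and their issue per stirpes.
The estate is divided into 4 equal shares of 1/4 among Waclaw, Tadeusz, Ireneusz, Oleg.
Waclaw predeceased; the 1/4 allotted to Waclaw's branch passes to Waclaw's issue by representation.
The 1/4 is divided into 2 equal shares of 1/8 among Pelagia, Danuta.
Pelagia is living and takes 1/8.
Danuta is living and takes 1/8.
Tadeusz is living and takes 1/4.
Ireneusz is living and takes 1/4.
Oleg is living and takes 1/4.

Danuta 1/8; Ireneusz 1/4; Oleg 1/4; Pelagia 1/8; Tadeusz 1/4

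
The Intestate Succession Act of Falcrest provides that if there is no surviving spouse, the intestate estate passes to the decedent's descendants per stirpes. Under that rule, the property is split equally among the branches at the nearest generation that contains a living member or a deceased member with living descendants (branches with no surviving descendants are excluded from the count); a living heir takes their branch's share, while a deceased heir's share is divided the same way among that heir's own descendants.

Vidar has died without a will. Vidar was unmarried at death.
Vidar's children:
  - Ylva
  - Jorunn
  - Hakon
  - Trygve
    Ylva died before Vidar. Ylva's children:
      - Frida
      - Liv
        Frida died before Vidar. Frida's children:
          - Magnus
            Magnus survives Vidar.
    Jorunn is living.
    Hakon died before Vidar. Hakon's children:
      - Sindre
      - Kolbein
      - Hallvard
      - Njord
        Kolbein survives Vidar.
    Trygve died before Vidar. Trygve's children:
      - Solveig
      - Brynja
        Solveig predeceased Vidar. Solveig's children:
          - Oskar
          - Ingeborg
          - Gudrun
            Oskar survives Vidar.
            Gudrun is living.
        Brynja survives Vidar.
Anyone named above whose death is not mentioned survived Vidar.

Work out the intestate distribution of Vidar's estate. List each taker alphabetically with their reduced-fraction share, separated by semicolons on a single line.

There is no surviving spouse, so the entire estate passes to Vidar's descendants per stirpes.
The estate is divided into 4 equal shares of 1/4 among Ylva, Jorunn, Hakon, Trygve.
Ylva predeceased; the 1/4 allotted to Ylva's branch passes to Ylva's issue by representation.
The 1/4 is divided into 2 equal shares of 1/8 among Frida, Liv.
Frida predeceased; the 1/8 allotted to Frida's branch passes to Frida's issue by representation.
Magnus is the sole taker at this level and receives the full 1/8.
Liv is living and takes 1/8.
Jorunn is living and takes 1/4.
Hakon predeceased; the 1/4 allotted to Hakon's branch passes to Hakon's issue by representation.
The 1/4 is divided into 4 equal shares of 1/16 among Sindre, Kolbein, Hallvard, Njord.
Sindre is living and takes 1/16.
Kolbein is living and takes 1/16.
Hallvard is living and takes 1/16.
Njord is living and takes 1/16.
Trygve predeceased; the 1/4 allotted to Trygve's branch passes to Trygve's issue by representation.
The 1/4 is divided into 2 equal shares of 1/8 among Solveig, Brynja.
Solveig predeceased; the 1/8 allotted to Solveig's branch passes to Solveig's issue by representation.
The 1/8 is divided into 3 equal shares of 1/24 among Oskar, Ingeborg, Gudrun.
Oskar is living and takes 1/24.
Ingeborg is living and takes 1/24.
Gudrun is living and takes 1/24.
Brynja is living and takes 1/8.

Brynja 1/8; Gudrun 1/24; Hallvard 1/16; Ingeborg 1/24; Jorunn 1/4; Kolbein 1/16; Liv 1/8; Magnus 1/8; Njord 1/16; Oskar 1/24; Sindre 1/16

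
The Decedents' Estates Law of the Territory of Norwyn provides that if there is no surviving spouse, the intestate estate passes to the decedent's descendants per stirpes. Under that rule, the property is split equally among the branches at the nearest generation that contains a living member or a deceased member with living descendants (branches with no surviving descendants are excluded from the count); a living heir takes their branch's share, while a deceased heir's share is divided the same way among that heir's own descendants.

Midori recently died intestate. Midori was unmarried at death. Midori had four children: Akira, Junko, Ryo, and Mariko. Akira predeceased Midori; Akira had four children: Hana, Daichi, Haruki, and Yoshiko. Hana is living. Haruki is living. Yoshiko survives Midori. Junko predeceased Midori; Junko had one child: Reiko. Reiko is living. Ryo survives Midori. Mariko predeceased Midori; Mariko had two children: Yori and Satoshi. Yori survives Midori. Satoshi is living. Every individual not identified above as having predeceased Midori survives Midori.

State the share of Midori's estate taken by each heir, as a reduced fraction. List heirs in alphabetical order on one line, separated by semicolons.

There is no surviving spouse, so the entire estate passes to Midori's descendants per stirpes.
The estate is divided into 4 equal shares of 1/4 among Akira, Junko, Ryo, Mariko.
Akira predeceased; the 1/4 allotted to Akira's branch passes to Akira's issue by representation.
The 1/4 is divided into 4 equal shares of 1/16 among Hana, Daichi, Haruki, Yoshiko.
Hana is living and takes 1/16.
Daichi is living and takes 1/16.
Haruki is living and takes 1/16.
Yoshiko is living and takes 1/16.
Junko predeceased; the 1/4 allotted to Junko's branch passes to Junko's issue by representation.
Reiko is the sole taker at this level and receives the full 1/4.
Ryo is living and takes 1/4.
Mariko predeceased; the 1/4 allotted to Mariko's branch passes to Mariko's issue by representation.
The 1/4 is divided into 2 equal shares of 1/8 among Yori, Satoshi.
Yori is living and takes 1/8.
Satoshi is living and takes 1/8.

Daichi 1/16; Hana 1/16; Haruki 1/16; Reiko 1/4; Ryo 1/4; Satoshi 1/8; Yori 1/8; Yoshiko 1/16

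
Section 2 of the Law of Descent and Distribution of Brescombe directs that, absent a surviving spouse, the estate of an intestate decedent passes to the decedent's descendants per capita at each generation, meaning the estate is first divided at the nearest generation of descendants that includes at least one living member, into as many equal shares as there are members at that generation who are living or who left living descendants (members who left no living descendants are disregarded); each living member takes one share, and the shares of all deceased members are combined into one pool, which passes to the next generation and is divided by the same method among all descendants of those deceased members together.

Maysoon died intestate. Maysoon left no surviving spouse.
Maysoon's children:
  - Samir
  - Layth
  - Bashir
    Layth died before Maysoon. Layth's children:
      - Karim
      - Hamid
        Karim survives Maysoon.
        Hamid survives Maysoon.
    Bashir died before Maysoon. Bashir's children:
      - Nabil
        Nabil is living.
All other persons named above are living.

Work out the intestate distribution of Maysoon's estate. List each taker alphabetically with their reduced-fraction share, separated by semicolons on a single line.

There is no surviving spouse, so the entire estate passes to Maysoon's descendants per capita at each generation.
At generation 1 (Samir, Layth, Bashir) there are 3 shares of (1)/3 = 1/3 each.
Living: Samir — each takes 1/3.
Deceased: Layth and Bashir. Their combined 2/3 is pooled and carried to generation 2.
At generation 2 (Karim, Hamid, Nabil) there are 3 shares of (2/3)/3 = 2/9 each.
Living: Karim, Hamid, and Nabil — each takes 2/9.

Hamid 2/9; Karim 2/9; Nabil 2/9; Samir 1/3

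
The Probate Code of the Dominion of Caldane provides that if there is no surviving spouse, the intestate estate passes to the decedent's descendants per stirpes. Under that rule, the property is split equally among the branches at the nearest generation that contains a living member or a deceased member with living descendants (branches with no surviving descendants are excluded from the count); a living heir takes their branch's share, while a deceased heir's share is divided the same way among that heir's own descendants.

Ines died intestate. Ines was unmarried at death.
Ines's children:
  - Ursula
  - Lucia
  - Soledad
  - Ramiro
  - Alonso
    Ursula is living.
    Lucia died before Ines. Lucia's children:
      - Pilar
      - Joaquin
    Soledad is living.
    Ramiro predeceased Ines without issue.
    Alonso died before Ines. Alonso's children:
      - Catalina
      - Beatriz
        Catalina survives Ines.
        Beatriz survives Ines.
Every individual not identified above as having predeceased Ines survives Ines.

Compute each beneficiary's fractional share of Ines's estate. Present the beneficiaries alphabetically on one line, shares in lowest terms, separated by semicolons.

There is no surviving spouse, so the entire estate passes to Ines's descendants per stirpes.
Ramiro left no surviving issue, so that branch lapses and is disregarded.
The estate is divided into 4 equal shares of 1/4 among Ursula, Lucia, Soledad, Alonso.
Ursula is living and takes 1/4.
Lucia predeceased; the 1/4 allotted to Lucia's branch passes to Lucia's issue by representation.
The 1/4 is divided into 2 equal shares of 1/8 among Pilar, Joaquin.
Pilar is living and takes 1/8.
Joaquin is living and takes 1/8.
Soledad is living and takes 1/4.
Alonso predeceased; the 1/4 allotted to Alonso's branch passes to Alonso's issue by representation.
The 1/4 is divided into 2 equal shares of 1/8 among Catalina, Beatriz.
Catalina is living and takes 1/8.
Beatriz is living and takes 1/8.

Beatriz 1/8; Catalina 1/8; Joaquin 1/8; Pilar 1/8; Soledad 1/4; Ursula 1/4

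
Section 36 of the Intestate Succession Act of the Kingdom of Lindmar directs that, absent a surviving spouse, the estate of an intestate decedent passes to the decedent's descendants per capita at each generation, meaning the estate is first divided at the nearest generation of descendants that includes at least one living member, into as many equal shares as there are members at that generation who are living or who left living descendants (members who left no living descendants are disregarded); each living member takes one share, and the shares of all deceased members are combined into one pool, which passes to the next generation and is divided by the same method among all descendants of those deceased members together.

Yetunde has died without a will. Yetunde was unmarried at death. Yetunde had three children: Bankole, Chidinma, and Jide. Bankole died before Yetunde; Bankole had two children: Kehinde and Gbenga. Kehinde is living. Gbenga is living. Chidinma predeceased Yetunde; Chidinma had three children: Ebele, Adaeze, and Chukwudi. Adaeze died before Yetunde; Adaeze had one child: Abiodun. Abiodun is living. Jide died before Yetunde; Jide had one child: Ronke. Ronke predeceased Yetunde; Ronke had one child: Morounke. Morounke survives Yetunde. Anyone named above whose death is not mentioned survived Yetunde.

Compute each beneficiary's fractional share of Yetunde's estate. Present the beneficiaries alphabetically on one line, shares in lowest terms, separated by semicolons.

There is no surviving spouse, so the entire estate passes to Yetunde's descendants per capita at each generation.
No one at generation 1 (Bankole, Chidinma, Jide) is living; moving to the next generation.
At generation 2 (Kehinde, Gbenga, Ebele, Adaeze, Chukwudi, Ronke) there are 6 shares of (1)/6 = 1/6 each.
Living: Kehinde, Gbenga, Ebele, and Chukwudi — each takes 1/6.
Deceased: Adaeze and Ronke. Their combined 1/3 is pooled and carried to generation 3.
At generation 3 (Abiodun, Morounke) there are 2 shares of (1/3)/2 = 1/6 each.
Living: Abiodun and Morounke — each takes 1/6.

Abiodun 1/6; Chukwudi 1/6; Ebele 1/6; Gbenga 1/6; Kehinde 1/6; Morounke 1/6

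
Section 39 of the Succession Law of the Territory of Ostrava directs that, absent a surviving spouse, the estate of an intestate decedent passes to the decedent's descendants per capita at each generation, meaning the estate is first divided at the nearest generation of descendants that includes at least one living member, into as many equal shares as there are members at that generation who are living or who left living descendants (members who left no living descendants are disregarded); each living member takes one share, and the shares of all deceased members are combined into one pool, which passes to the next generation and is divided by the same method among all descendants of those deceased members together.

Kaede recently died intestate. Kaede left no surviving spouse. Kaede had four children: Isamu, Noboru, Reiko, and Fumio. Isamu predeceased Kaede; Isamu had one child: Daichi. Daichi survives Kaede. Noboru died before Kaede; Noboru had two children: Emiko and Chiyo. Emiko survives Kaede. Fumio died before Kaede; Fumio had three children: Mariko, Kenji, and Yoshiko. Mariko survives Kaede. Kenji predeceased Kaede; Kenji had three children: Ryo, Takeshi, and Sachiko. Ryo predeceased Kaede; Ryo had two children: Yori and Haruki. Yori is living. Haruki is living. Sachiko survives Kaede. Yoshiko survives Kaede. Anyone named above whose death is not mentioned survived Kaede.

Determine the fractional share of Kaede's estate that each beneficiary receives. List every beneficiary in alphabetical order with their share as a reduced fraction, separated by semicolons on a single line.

Chiyo 1/8; Daichi 1/8; Emiko 1/8; Haruki 1/48; Mariko 1/8; Reiko 1/4; Sachiko 1/24; Takeshi 1/24; Yori 1/48; Yoshiko 1/8

There is no surviving spouse, so the entire estate passes to Kaede's descendants per capita at each generation.
At generation 1 (Isamu, Noboru, Reiko, Fumio) there are 4 shares of (1)/4 = 1/4 each.
Living: Reiko — each takes 1/4.
Deceased: Isamu, Noboru, and Fumio. Their combined 3/4 is pooled and carried to generation 2.
At generation 2 (Daichi, Emiko, Chiyo, Mariko, Kenji, Yoshiko) there are 6 shares of (3/4)/6 = 1/8 each.
Living: Daichi, Emiko, Chiyo, Mariko, and Yoshiko — each takes 1/8.
Deceased: Kenji. That 1/8 share is carried to generation 3.
At generation 3 (Ryo, Takeshi, Sachiko) there are 3 shares of (1/8)/3 = 1/24 each.
Living: Takeshi and Sachiko — each takes 1/24.
Deceased: Ryo. That 1/24 share is carried to generation 4.
At generation 4 (Yori, Haruki) there are 2 shares of (1/24)/2 = 1/48 each.
Living: Yori and Haruki — each takes 1/48.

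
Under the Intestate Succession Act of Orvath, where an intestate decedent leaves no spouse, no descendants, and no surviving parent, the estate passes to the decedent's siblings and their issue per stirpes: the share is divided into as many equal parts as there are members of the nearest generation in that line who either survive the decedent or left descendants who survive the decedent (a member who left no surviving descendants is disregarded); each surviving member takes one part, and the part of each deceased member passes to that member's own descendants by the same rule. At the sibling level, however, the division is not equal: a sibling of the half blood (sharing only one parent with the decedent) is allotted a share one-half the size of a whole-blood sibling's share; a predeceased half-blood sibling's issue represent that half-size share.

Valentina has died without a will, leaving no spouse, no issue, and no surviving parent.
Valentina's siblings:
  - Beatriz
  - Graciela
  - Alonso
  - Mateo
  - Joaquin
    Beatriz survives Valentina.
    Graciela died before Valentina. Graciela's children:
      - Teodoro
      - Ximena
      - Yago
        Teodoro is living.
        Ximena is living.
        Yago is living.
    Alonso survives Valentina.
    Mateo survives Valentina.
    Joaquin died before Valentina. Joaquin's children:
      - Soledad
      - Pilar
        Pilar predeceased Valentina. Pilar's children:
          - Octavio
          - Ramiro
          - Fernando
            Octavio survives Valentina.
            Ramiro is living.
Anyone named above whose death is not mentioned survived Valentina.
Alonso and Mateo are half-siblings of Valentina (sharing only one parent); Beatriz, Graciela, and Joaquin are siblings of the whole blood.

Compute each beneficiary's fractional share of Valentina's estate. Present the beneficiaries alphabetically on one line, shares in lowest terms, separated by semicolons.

No spouse, descendants, or parent survives, so the estate passes to Valentina's siblings per stirpes.
Half-blood siblings count for one-half the weight of whole-blood siblings at the initial division.
Dividing 1 in proportion to weights (total weight 4): Beatriz (weight 1) → 1/4; Graciela (weight 1) → 1/4; Alonso (weight 1/2) → 1/8; Mateo (weight 1/2) → 1/8; Joaquin (weight 1) → 1/4.
Beatriz is living and takes 1/4.
Graciela predeceased; the 1/4 allotted to Graciela's branch passes to Graciela's issue by representation.
The 1/4 is divided into 3 equal shares of 1/12 among Teodoro, Ximena, Yago.
Teodoro is living and takes 1/12.
Ximena is living and takes 1/12.
Yago is living and takes 1/12.
Alonso is living and takes 1/8.
Mateo is living and takes 1/8.
Joaquin predeceased; the 1/4 allotted to Joaquin's branch passes to Joaquin's issue by representation.
The 1/4 is divided into 2 equal shares of 1/8 among Soledad, Pilar.
Soledad is living and takes 1/8.
Pilar predeceased; the 1/8 allotted to Pilar's branch passes to Pilar's issue by representation.
The 1/8 is divided into 3 equal shares of 1/24 among Octavio, Ramiro, Fernando.
Octavio is living and takes 1/24.
Ramiro is living and takes 1/24.
Fernando is living and takes 1/24.

Alonso 1/8; Beatriz 1/4; Fernando 1/24; Mateo 1/8; Octavio 1/24; Ramiro 1/24; Soledad 1/8; Teodoro 1/12; Ximena 1/12; Yago 1/12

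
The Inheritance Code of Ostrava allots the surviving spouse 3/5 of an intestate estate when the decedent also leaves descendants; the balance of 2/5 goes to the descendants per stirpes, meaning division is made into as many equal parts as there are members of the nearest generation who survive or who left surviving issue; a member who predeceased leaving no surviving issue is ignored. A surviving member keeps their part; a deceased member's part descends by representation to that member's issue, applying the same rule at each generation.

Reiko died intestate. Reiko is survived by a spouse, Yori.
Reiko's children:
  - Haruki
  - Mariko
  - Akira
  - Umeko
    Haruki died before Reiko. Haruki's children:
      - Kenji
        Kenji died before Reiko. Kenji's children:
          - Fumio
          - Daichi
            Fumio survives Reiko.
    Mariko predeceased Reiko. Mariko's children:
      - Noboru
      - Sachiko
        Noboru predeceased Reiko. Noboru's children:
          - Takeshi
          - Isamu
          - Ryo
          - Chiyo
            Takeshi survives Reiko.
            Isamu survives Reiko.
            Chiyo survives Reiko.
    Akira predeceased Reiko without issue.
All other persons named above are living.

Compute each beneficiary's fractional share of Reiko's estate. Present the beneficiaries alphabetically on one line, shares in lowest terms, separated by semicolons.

Chiyo 1/60; Daichi 1/15; Fumio 1/15; Isamu 1/60; Ryo 1/60; Sachiko 1/15; Takeshi 1/60; Umeko 2/15; Yori 3/5

Yori, as surviving spouse, takes 3/5.
The remaining 2/5 passes to Reiko's descendants per stirpes.
Akira left no surviving issue, so that branch lapses and is disregarded.
The 2/5 is divided into 3 equal shares of 2/15 among Haruki, Mariko, Umeko.
Haruki predeceased; the 2/15 allotted to Haruki's branch passes to Haruki's issue by representation.
Kenji's line is the sole branch at this level, so the full 2/15 passes to Kenji's issue by representation.
The 2/15 is divided into 2 equal shares of 1/15 among Fumio, Daichi.
Fumio is living and takes 1/15.
Daichi is living and takes 1/15.
Mariko predeceased; the 2/15 allotted to Mariko's branch passes to Mariko's issue by representation.
The 2/15 is divided into 2 equal shares of 1/15 among Noboru, Sachiko.
Noboru predeceased; the 1/15 allotted to Noboru's branch passes to Noboru's issue by representation.
The 1/15 is divided into 4 equal shares of 1/60 among Takeshi, Isamu, Ryo, Chiyo.
Takeshi is living and takes 1/60.
Isamu is living and takes 1/60.
Ryo is living and takes 1/60.
Chiyo is living and takes 1/60.
Sachiko is living and takes 1/15.
Umeko is living and takes 2/15.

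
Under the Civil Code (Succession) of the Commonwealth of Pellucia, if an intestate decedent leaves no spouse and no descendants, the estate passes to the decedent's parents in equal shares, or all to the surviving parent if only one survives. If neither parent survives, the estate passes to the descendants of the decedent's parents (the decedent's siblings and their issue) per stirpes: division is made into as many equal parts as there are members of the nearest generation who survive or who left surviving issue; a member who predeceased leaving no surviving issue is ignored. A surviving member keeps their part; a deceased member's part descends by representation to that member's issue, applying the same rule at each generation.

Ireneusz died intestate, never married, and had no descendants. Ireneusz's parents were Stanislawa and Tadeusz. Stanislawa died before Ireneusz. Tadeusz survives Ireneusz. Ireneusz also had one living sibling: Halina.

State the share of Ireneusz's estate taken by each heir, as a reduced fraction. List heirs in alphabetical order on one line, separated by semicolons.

Tadeusz 1

Only one parent, Tadeusz, survives, so Tadeusz takes the entire estate. The siblings take nothing because a surviving parent has priority.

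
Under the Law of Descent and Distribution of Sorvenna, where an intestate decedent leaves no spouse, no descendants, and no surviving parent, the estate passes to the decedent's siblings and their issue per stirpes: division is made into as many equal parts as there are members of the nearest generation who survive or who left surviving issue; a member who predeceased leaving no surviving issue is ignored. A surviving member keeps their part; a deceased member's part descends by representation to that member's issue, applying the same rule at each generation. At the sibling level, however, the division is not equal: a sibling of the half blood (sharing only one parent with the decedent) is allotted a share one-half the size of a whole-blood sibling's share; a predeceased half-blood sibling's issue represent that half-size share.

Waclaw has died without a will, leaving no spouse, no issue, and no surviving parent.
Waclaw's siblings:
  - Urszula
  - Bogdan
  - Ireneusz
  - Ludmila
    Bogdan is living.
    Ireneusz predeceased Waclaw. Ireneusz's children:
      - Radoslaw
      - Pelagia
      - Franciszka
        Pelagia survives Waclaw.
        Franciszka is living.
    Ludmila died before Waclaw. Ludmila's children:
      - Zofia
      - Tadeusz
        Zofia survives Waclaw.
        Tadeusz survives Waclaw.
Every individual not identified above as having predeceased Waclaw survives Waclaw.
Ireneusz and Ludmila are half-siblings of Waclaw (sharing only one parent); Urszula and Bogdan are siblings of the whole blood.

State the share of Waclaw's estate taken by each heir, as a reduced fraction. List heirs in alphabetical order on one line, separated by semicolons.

No spouse, descendants, or parent survives, so the estate passes to Waclaw's siblings per stirpes.
Half-blood siblings count for one-half the weight of whole-blood siblings at the initial division.
Dividing 1 in proportion to weights (total weight 3): Urszula (weight 1) → 1/3; Bogdan (weight 1) → 1/3; Ireneusz (weight 1/2) → 1/6; Ludmila (weight 1/2) → 1/6.
Urszula is living and takes 1/3.
Bogdan is living and takes 1/3.
Ireneusz predeceased; the 1/6 allotted to Ireneusz's branch passes to Ireneusz's issue by representation.
The 1/6 is divided into 3 equal shares of 1/18 among Radoslaw, Pelagia, Franciszka.
Radoslaw is living and takes 1/18.
Pelagia is living and takes 1/18.
Franciszka is living and takes 1/18.
Ludmila predeceased; the 1/6 allotted to Ludmila's branch passes to Ludmila's issue by representation.
The 1/6 is divided into 2 equal shares of 1/12 among Zofia, Tadeusz.
Zofia is living and takes 1/12.
Tadeusz is living and takes 1/12.

Bogdan 1/3; Franciszka 1/18; Pelagia 1/18; Radoslaw 1/18; Tadeusz 1/12; Urszula 1/3; Zofia 1/12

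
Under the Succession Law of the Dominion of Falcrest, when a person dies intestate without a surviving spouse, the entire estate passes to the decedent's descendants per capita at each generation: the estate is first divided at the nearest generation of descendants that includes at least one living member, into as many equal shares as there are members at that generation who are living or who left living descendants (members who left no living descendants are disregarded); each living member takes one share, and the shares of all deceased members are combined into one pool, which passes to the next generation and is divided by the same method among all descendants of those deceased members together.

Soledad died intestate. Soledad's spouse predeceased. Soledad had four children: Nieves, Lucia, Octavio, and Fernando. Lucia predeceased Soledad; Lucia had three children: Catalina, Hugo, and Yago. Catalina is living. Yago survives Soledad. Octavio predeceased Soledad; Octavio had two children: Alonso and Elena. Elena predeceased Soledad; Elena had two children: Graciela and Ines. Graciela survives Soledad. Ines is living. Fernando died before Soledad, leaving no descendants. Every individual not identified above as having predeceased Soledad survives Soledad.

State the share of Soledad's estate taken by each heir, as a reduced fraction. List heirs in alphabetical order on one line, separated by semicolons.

Alonso 2/15; Catalina 2/15; Graciela 1/15; Hugo 2/15; Ines 1/15; Nieves 1/3; Yago 2/15

There is no surviving spouse, so the entire estate passes to Soledad's descendants per capita at each generation.
At generation 1 (Nieves, Lucia, Octavio) there are 3 shares of (1)/3 = 1/3 each.
Living: Nieves — each takes 1/3.
Deceased: Lucia and Octavio. Their combined 2/3 is pooled and carried to generation 2.
At generation 2 (Catalina, Hugo, Yago, Alonso, Elena) there are 5 shares of (2/3)/5 = 2/15 each.
Living: Catalina, Hugo, Yago, and Alonso — each takes 2/15.
Deceased: Elena. That 2/15 share is carried to generation 3.
At generation 3 (Graciela, Ines) there are 2 shares of (2/15)/2 = 1/15 each.
Living: Graciela and Ines — each takes 1/15.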